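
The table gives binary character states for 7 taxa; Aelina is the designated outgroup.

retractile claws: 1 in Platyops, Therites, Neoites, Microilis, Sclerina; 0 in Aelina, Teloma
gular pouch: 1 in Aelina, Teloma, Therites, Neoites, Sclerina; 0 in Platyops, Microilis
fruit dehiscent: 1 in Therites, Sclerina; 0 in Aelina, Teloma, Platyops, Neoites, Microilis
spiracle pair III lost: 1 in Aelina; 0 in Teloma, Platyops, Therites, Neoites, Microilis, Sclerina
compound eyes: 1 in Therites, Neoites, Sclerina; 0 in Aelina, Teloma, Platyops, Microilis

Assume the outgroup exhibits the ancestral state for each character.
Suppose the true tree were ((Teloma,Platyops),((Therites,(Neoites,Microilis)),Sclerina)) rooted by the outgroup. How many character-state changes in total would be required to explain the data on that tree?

9

Map each character onto ((Teloma,Platyops),((Therites,(Neoites,Microilis)),Sclerina)) (rooted by Aelina) and count the minimum state changes it requires (Fitch parsimony):
retractile claws: 2; gular pouch: 2; fruit dehiscent: 2; spiracle pair III lost: 1; compound eyes: 2.
Total tree length = 9.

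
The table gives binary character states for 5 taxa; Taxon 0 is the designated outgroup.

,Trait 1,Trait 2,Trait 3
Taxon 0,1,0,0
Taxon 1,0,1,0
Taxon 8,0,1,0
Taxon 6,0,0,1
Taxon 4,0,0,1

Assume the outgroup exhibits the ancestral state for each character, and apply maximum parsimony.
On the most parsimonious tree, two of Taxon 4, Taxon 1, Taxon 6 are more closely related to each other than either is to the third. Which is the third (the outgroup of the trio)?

Character polarity is set by the outgroup: the derived state is whichever differs from the outgroup's state, so for Trait 1 the derived state is '0', and for the remaining characters it is '1'.
All ingroup taxa share the derived state '0' for Trait 1; it defines the ingroup but does not resolve relationships within it.
Only Taxon 1 and Taxon 8 show the derived state '1' for Trait 2, supporting them as a clade.
Trait 3 (derived state '1') is shared by Taxon 4 and Taxon 6 — a synapomorphy uniting that clade.
Most parsimonious ingroup topology: ((Taxon 1,Taxon 8),(Taxon 6,Taxon 4)).
Taxon 4 and Taxon 6 share a more recent common ancestor with each other than either does with Taxon 1, so Taxon 1 is the least closely related of the three.

Taxon 1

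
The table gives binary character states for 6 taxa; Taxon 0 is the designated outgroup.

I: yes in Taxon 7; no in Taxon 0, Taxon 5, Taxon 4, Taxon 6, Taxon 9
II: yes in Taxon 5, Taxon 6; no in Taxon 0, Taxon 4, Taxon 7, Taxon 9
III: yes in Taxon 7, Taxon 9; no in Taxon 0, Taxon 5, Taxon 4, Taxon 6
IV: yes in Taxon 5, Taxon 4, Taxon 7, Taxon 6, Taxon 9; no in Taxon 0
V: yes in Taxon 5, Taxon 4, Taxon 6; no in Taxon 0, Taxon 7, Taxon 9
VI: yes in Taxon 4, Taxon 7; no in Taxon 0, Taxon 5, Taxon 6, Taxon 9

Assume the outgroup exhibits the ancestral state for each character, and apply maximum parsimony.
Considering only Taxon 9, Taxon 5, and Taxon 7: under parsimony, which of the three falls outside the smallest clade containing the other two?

Taxon 5

The outgroup has state 'no' for every character, so 'yes' is the derived state throughout.
I: derived state 'yes' in Taxon 7 only — an autapomorphy, so it tells us nothing about relationships among taxa.
II: derived state 'yes' in Taxon 5 and Taxon 6 only — synapomorphy for {Taxon 5, Taxon 6}.
III: derived state 'yes' in Taxon 7 and Taxon 9 only — synapomorphy for {Taxon 7, Taxon 9}.
All ingroup taxa share the derived state 'yes' for IV; it defines the ingroup but does not resolve relationships within it.
V (derived state 'yes') is shared by Taxon 4, Taxon 5, and Taxon 6 — a synapomorphy uniting that clade.
VI (state 'yes') occurs in Taxon 4 and Taxon 7 but conflicts with the nesting implied by the other characters — most parsimoniously interpreted as homoplasy.
Most parsimonious ingroup topology: (((Taxon 5,Taxon 6),Taxon 4),(Taxon 7,Taxon 9)).
Taxon 7 and Taxon 9 share a more recent common ancestor with each other than either does with Taxon 5, so Taxon 5 is the least closely related of the three.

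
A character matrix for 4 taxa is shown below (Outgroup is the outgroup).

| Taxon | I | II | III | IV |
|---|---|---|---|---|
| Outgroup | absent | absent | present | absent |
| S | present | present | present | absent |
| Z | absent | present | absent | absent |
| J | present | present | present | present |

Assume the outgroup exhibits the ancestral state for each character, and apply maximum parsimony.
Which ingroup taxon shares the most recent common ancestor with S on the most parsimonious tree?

J

Character polarity is set by the outgroup: the derived state is whichever differs from the outgroup's state, so for III the derived state is 'absent', and for the remaining characters it is 'present'.
I (derived state 'present') is shared by J and S — a synapomorphy uniting that clade.
II (derived state 'present') is shared by all ingroup taxa — unites the whole ingroup.
III (derived state 'absent') is unique to Z (autapomorphy; uninformative for grouping).
IV: derived state 'present' in J only — an autapomorphy, so it tells us nothing about relationships among taxa.
Most parsimonious ingroup topology: ((S,J),Z).
S and J form a cherry on this tree, so they are sister taxa.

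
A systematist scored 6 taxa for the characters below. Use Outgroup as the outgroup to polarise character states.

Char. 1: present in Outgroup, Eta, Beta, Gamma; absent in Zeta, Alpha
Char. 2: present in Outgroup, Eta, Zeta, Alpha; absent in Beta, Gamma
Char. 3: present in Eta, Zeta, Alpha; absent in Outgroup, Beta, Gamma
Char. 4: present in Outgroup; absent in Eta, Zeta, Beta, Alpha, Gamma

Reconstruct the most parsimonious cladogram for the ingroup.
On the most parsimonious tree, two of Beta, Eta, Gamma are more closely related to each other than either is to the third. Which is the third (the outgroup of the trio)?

Eta

Character polarity is set by the outgroup: the derived state is whichever differs from the outgroup's state, so for Char. 1, Char. 2, Char. 4 the derived state is 'absent', and for the remaining characters it is 'present'.
Only Alpha and Zeta show the derived state 'absent' for Char. 1, supporting them as a clade.
Only Beta and Gamma show the derived state 'absent' for Char. 2, supporting them as a clade.
Char. 3: derived state 'present' in Alpha, Eta, and Zeta only — synapomorphy for {Alpha, Eta, Zeta}.
All ingroup taxa share the derived state 'absent' for Char. 4; it defines the ingroup but does not resolve relationships within it.
Most parsimonious ingroup topology: ((Eta,(Zeta,Alpha)),(Beta,Gamma)).
Gamma and Beta share a more recent common ancestor with each other than either does with Eta, so Eta is the least closely related of the three.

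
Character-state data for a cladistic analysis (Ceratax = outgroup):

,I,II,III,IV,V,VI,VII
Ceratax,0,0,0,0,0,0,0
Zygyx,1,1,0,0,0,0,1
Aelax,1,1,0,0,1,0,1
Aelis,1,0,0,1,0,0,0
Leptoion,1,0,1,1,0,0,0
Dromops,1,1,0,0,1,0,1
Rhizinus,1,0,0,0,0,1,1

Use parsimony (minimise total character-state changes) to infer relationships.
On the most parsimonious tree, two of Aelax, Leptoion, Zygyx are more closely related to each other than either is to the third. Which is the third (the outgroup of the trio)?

The outgroup has state '0' for every character, so '1' is the derived state throughout.
I (derived state '1') is shared by all ingroup taxa — unites the whole ingroup.
II (derived state '1') is shared by Aelax, Dromops, and Zygyx — a synapomorphy uniting that clade.
III (derived state '1') is unique to Leptoion (autapomorphy; uninformative for grouping).
IV (derived state '1') is shared by Aelis and Leptoion — a synapomorphy uniting that clade.
V (derived state '1') is shared by Aelax and Dromops — a synapomorphy uniting that clade.
VI: derived state '1' in Rhizinus only — an autapomorphy, so it tells us nothing about relationships among taxa.
VII (derived state '1') is shared by Aelax, Dromops, Rhizinus, and Zygyx — a synapomorphy uniting that clade.
Most parsimonious ingroup topology: (((Zygyx,(Aelax,Dromops)),Rhizinus),(Aelis,Leptoion)).
Zygyx and Aelax share a more recent common ancestor with each other than either does with Leptoion, so Leptoion is the least closely related of the three.

Leptoion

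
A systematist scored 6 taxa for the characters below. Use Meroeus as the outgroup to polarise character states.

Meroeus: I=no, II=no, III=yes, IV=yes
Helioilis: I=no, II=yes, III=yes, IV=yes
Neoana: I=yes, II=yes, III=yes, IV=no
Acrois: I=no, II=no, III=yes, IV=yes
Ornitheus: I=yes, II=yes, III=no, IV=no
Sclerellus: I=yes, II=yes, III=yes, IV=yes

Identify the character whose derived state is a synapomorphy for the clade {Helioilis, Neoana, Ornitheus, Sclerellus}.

Character polarity is set by the outgroup: the derived state is whichever differs from the outgroup's state, so for III, IV the derived state is 'no', and for the remaining characters it is 'yes'.
I: derived state 'yes' in Neoana, Ornitheus, and Sclerellus only — synapomorphy for {Neoana, Ornitheus, Sclerellus}.
Only Helioilis, Neoana, Ornitheus, and Sclerellus show the derived state 'yes' for II, supporting them as a clade.
III (derived state 'no') is unique to Ornitheus (autapomorphy; uninformative for grouping).
IV: derived state 'no' in Neoana and Ornitheus only — synapomorphy for {Neoana, Ornitheus}.
Most parsimonious ingroup topology: ((Helioilis,((Neoana,Ornitheus),Sclerellus)),Acrois).
The clade {Helioilis, Neoana, Ornitheus, Sclerellus} is supported by II: its derived state 'yes' occurs in exactly those taxa and in no other taxon (including the outgroup).

II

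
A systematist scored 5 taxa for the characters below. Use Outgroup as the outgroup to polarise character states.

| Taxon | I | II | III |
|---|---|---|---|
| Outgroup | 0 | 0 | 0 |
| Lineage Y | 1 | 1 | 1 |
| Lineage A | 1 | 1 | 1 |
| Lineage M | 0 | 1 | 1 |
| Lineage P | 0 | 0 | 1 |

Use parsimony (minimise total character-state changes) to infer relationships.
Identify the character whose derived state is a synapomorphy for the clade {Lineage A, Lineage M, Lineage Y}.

The outgroup has state '0' for every character, so '1' is the derived state throughout.
Only Lineage A and Lineage Y show the derived state '1' for I, supporting them as a clade.
II (derived state '1') is shared by Lineage A, Lineage M, and Lineage Y — a synapomorphy uniting that clade.
III (derived state '1') is shared by all ingroup taxa — unites the whole ingroup.
Most parsimonious ingroup topology: ((Lineage M,(Lineage Y,Lineage A)),Lineage P).
The clade {Lineage A, Lineage M, Lineage Y} is supported by II: its derived state '1' occurs in exactly those taxa and in no other taxon (including the outgroup).

II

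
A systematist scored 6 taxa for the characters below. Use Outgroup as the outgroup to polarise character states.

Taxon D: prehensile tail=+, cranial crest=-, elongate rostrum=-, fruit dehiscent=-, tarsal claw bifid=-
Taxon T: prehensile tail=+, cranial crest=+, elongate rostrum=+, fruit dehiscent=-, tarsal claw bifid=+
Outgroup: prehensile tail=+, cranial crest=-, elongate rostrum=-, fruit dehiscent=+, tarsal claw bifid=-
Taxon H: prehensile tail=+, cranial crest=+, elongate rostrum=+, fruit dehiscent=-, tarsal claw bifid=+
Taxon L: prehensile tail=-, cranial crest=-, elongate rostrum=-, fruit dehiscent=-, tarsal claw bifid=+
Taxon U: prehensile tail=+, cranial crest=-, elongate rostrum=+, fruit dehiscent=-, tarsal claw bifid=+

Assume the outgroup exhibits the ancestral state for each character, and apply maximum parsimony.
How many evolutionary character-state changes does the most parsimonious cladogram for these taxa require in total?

5

Character polarity is set by the outgroup: the derived state is whichever differs from the outgroup's state, so for prehensile tail, fruit dehiscent the derived state is '-', and for the remaining characters it is '+'.
prehensile tail (derived state '-') is unique to Taxon L (autapomorphy; uninformative for grouping).
cranial crest (derived state '+') is shared by Taxon H and Taxon T — a synapomorphy uniting that clade.
elongate rostrum: derived state '+' in Taxon H, Taxon T, and Taxon U only — synapomorphy for {Taxon H, Taxon T, Taxon U}.
fruit dehiscent (derived state '-') is shared by all ingroup taxa — unites the whole ingroup.
tarsal claw bifid: derived state '+' in Taxon H, Taxon L, Taxon T, and Taxon U only — synapomorphy for {Taxon H, Taxon L, Taxon T, Taxon U}.
Most parsimonious ingroup topology: (((Taxon U,(Taxon H,Taxon T)),Taxon L),Taxon D).
Changes per character on this tree: prehensile tail: 1; cranial crest: 1; elongate rostrum: 1; fruit dehiscent: 1; tarsal claw bifid: 1.
Total = 5.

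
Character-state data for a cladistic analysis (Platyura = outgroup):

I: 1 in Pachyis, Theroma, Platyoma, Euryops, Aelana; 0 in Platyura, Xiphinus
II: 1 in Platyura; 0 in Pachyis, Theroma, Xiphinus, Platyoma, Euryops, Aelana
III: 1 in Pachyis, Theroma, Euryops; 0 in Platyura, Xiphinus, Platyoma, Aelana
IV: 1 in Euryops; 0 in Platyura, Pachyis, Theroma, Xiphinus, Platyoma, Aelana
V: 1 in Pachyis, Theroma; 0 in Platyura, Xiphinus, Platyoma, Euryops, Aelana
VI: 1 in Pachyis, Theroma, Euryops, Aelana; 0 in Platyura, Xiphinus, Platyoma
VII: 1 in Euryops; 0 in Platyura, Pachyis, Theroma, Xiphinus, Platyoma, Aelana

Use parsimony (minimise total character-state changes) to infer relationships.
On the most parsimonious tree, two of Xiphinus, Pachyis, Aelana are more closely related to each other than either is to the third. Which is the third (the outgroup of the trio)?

Character polarity is set by the outgroup: the derived state is whichever differs from the outgroup's state, so for II the derived state is '0', and for the remaining characters it is '1'.
I (derived state '1') is shared by Aelana, Euryops, Pachyis, Platyoma, and Theroma — a synapomorphy uniting that clade.
All ingroup taxa share the derived state '0' for II; it defines the ingroup but does not resolve relationships within it.
III: derived state '1' in Euryops, Pachyis, and Theroma only — synapomorphy for {Euryops, Pachyis, Theroma}.
IV (derived state '1') is unique to Euryops (autapomorphy; uninformative for grouping).
V: derived state '1' in Pachyis and Theroma only — synapomorphy for {Pachyis, Theroma}.
Only Aelana, Euryops, Pachyis, and Theroma show the derived state '1' for VI, supporting them as a clade.
VII (derived state '1') is unique to Euryops (autapomorphy; uninformative for grouping).
Most parsimonious ingroup topology: (((((Pachyis,Theroma),Euryops),Aelana),Platyoma),Xiphinus).
Aelana and Pachyis share a more recent common ancestor with each other than either does with Xiphinus, so Xiphinus is the least closely related of the three.

Xiphinus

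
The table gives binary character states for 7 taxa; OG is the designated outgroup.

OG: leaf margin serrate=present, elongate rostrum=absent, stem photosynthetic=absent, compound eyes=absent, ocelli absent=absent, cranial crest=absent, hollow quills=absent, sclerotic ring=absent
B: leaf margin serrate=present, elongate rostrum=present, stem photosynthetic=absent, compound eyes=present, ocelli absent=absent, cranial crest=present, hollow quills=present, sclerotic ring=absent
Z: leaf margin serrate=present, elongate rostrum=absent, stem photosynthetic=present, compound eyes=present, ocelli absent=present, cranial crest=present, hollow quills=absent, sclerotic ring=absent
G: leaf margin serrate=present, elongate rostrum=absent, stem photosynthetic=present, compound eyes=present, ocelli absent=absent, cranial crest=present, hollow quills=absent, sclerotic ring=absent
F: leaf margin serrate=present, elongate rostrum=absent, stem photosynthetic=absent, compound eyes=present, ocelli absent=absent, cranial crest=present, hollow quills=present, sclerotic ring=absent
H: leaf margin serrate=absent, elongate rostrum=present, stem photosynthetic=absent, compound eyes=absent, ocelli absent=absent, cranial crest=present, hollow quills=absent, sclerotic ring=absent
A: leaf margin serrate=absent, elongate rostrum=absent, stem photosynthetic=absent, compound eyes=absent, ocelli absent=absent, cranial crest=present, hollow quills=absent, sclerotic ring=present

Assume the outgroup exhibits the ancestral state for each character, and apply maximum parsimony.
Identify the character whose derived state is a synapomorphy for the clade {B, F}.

Character polarity is set by the outgroup: the derived state is whichever differs from the outgroup's state, so for leaf margin serrate the derived state is 'absent', and for the remaining characters it is 'present'.
Only A and H show the derived state 'absent' for leaf margin serrate, supporting them as a clade.
elongate rostrum (state 'present') occurs in B and H but conflicts with the nesting implied by the other characters — most parsimoniously interpreted as homoplasy.
stem photosynthetic: derived state 'present' in G and Z only — synapomorphy for {G, Z}.
compound eyes (derived state 'present') is shared by B, F, G, and Z — a synapomorphy uniting that clade.
ocelli absent: derived state 'present' in Z only — an autapomorphy, so it tells us nothing about relationships among taxa.
All ingroup taxa share the derived state 'present' for cranial crest; it defines the ingroup but does not resolve relationships within it.
hollow quills (derived state 'present') is shared by B and F — a synapomorphy uniting that clade.
sclerotic ring: derived state 'present' in A only — an autapomorphy, so it tells us nothing about relationships among taxa.
Most parsimonious ingroup topology: (((B,F),(Z,G)),(H,A)).
The clade {B, F} is supported by hollow quills: its derived state 'present' occurs in exactly those taxa and in no other taxon (including the outgroup).

hollow quills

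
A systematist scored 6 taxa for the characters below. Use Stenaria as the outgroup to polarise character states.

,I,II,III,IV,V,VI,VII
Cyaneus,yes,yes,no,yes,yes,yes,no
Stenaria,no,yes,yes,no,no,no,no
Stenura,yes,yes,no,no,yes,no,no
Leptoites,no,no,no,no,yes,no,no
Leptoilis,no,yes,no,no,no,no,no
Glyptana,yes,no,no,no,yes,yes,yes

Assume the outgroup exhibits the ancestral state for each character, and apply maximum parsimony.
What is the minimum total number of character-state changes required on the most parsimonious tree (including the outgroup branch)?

Character polarity is set by the outgroup: the derived state is whichever differs from the outgroup's state, so for II, III the derived state is 'no', and for the remaining characters it is 'yes'.
I: derived state 'yes' in Cyaneus, Glyptana, and Stenura only — synapomorphy for {Cyaneus, Glyptana, Stenura}.
II (state 'no') occurs in Glyptana and Leptoites but conflicts with the nesting implied by the other characters — most parsimoniously interpreted as homoplasy.
All ingroup taxa share the derived state 'no' for III; it defines the ingroup but does not resolve relationships within it.
IV (derived state 'yes') is unique to Cyaneus (autapomorphy; uninformative for grouping).
V: derived state 'yes' in Cyaneus, Glyptana, Leptoites, and Stenura only — synapomorphy for {Cyaneus, Glyptana, Leptoites, Stenura}.
Only Cyaneus and Glyptana show the derived state 'yes' for VI, supporting them as a clade.
VII (derived state 'yes') is unique to Glyptana (autapomorphy; uninformative for grouping).
Most parsimonious ingroup topology: (((Stenura,(Glyptana,Cyaneus)),Leptoites),Leptoilis).
Changes per character on this tree: I: 1; II: 2; III: 1; IV: 1; V: 1; VI: 1; VII: 1.
Total = 8.

8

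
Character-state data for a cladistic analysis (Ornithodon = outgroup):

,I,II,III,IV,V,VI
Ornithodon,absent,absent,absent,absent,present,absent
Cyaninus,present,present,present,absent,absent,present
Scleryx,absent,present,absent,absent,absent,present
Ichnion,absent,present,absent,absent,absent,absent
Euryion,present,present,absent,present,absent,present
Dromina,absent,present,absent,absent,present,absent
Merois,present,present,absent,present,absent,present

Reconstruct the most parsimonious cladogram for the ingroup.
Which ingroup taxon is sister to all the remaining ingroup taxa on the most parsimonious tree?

Character polarity is set by the outgroup: the derived state is whichever differs from the outgroup's state, so for V the derived state is 'absent', and for the remaining characters it is 'present'.
I (derived state 'present') is shared by Cyaninus, Euryion, and Merois — a synapomorphy uniting that clade.
II (derived state 'present') is shared by all ingroup taxa — unites the whole ingroup.
III: derived state 'present' in Cyaninus only — an autapomorphy, so it tells us nothing about relationships among taxa.
IV: derived state 'present' in Euryion and Merois only — synapomorphy for {Euryion, Merois}.
Only Cyaninus, Euryion, Ichnion, Merois, and Scleryx show the derived state 'absent' for V, supporting them as a clade.
VI: derived state 'present' in Cyaninus, Euryion, Merois, and Scleryx only — synapomorphy for {Cyaninus, Euryion, Merois, Scleryx}.
Most parsimonious ingroup topology: ((((Cyaninus,(Euryion,Merois)),Scleryx),Ichnion),Dromina).
Dromina is sister to the clade containing all other ingroup taxa, so it is the earliest-diverging (most basal) ingroup lineage.

Dromina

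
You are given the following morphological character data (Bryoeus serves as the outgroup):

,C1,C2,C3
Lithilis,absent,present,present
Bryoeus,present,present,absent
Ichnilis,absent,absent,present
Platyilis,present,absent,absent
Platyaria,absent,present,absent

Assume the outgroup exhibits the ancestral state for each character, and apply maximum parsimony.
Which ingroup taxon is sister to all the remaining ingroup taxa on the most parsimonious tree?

Platyilis

Character polarity is set by the outgroup: the derived state is whichever differs from the outgroup's state, so for C1, C2 the derived state is 'absent', and for the remaining characters it is 'present'.
C1 (derived state 'absent') is shared by Ichnilis, Lithilis, and Platyaria — a synapomorphy uniting that clade.
C2 (state 'absent') occurs in Ichnilis and Platyilis but conflicts with the nesting implied by the other characters — most parsimoniously interpreted as homoplasy.
Only Ichnilis and Lithilis show the derived state 'present' for C3, supporting them as a clade.
Most parsimonious ingroup topology: ((Platyaria,(Lithilis,Ichnilis)),Platyilis).
Platyilis is sister to the clade containing all other ingroup taxa, so it is the earliest-diverging (most basal) ingroup lineage.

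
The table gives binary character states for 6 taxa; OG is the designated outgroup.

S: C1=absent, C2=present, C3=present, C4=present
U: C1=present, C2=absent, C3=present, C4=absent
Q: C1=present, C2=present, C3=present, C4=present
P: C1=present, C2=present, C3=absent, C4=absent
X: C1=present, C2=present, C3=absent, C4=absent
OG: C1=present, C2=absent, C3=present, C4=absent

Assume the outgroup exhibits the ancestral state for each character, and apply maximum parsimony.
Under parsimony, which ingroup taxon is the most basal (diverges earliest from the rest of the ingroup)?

Character polarity is set by the outgroup: the derived state is whichever differs from the outgroup's state, so for C1, C3 the derived state is 'absent', and for the remaining characters it is 'present'.
C1 (derived state 'absent') is unique to S (autapomorphy; uninformative for grouping).
C2: derived state 'present' in P, Q, S, and X only — synapomorphy for {P, Q, S, X}.
Only P and X show the derived state 'absent' for C3, supporting them as a clade.
Only Q and S show the derived state 'present' for C4, supporting them as a clade.
Most parsimonious ingroup topology: (((X,P),(S,Q)),U).
U is sister to the clade containing all other ingroup taxa, so it is the earliest-diverging (most basal) ingroup lineage.

U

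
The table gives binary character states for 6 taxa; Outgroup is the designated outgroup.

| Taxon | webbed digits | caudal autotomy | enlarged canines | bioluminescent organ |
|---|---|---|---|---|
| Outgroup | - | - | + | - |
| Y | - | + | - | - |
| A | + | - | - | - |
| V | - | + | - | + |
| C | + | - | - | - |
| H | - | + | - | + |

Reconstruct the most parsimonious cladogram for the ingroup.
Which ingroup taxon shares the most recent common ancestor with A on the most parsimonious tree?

Character polarity is set by the outgroup: the derived state is whichever differs from the outgroup's state, so for enlarged canines the derived state is '-', and for the remaining characters it is '+'.
webbed digits: derived state '+' in A and C only — synapomorphy for {A, C}.
Only H, V, and Y show the derived state '+' for caudal autotomy, supporting them as a clade.
enlarged canines (derived state '-') is shared by all ingroup taxa — unites the whole ingroup.
bioluminescent organ: derived state '+' in H and V only — synapomorphy for {H, V}.
Most parsimonious ingroup topology: ((Y,(V,H)),(A,C)).
A and C form a cherry on this tree, so they are sister taxa.

C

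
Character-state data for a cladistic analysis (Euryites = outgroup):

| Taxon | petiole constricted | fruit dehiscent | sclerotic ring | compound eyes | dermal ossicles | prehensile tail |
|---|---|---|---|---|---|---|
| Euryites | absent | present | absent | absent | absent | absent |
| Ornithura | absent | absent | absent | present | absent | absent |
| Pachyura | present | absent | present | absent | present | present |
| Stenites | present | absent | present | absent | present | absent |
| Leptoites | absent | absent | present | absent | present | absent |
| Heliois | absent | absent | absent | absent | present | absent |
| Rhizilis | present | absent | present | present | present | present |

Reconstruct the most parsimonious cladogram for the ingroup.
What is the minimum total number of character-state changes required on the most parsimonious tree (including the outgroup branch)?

Character polarity is set by the outgroup: the derived state is whichever differs from the outgroup's state, so for fruit dehiscent the derived state is 'absent', and for the remaining characters it is 'present'.
petiole constricted: derived state 'present' in Pachyura, Rhizilis, and Stenites only — synapomorphy for {Pachyura, Rhizilis, Stenites}.
fruit dehiscent (derived state 'absent') is shared by all ingroup taxa — unites the whole ingroup.
sclerotic ring (derived state 'present') is shared by Leptoites, Pachyura, Rhizilis, and Stenites — a synapomorphy uniting that clade.
compound eyes groups Ornithura and Rhizilis, which is incompatible with the clades supported by the remaining characters; treating it as convergent (homoplasy) costs fewer steps than any alternative tree.
dermal ossicles (derived state 'present') is shared by Heliois, Leptoites, Pachyura, Rhizilis, and Stenites — a synapomorphy uniting that clade.
prehensile tail (derived state 'present') is shared by Pachyura and Rhizilis — a synapomorphy uniting that clade.
Most parsimonious ingroup topology: (Ornithura,((((Pachyura,Rhizilis),Stenites),Leptoites),Heliois)).
Changes per character on this tree: petiole constricted: 1; fruit dehiscent: 1; sclerotic ring: 1; compound eyes: 2; dermal ossicles: 1; prehensile tail: 1.
Total = 7.

7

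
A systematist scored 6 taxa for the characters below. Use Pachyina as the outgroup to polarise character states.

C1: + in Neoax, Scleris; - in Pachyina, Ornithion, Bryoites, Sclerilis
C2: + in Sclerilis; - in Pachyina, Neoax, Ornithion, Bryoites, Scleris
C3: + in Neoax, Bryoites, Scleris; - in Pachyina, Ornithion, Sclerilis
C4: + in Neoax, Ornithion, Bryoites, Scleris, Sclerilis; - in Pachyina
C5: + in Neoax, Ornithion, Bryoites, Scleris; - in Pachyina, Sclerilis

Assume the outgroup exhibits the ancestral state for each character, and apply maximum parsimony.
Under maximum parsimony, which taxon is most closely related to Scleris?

The outgroup has state '-' for every character, so '+' is the derived state throughout.
C1: derived state '+' in Neoax and Scleris only — synapomorphy for {Neoax, Scleris}.
C2 (derived state '+') is unique to Sclerilis (autapomorphy; uninformative for grouping).
C3: derived state '+' in Bryoites, Neoax, and Scleris only — synapomorphy for {Bryoites, Neoax, Scleris}.
All ingroup taxa share the derived state '+' for C4; it defines the ingroup but does not resolve relationships within it.
C5: derived state '+' in Bryoites, Neoax, Ornithion, and Scleris only — synapomorphy for {Bryoites, Neoax, Ornithion, Scleris}.
Most parsimonious ingroup topology: ((((Neoax,Scleris),Bryoites),Ornithion),Sclerilis).
Scleris and Neoax form a cherry on this tree, so they are sister taxa.

Neoax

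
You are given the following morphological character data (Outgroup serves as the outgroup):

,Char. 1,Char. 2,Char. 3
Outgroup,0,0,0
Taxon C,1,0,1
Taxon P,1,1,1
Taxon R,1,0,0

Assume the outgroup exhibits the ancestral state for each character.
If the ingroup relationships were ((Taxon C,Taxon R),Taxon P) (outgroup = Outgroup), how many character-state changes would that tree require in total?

Map each character onto ((Taxon C,Taxon R),Taxon P) (rooted by Outgroup) and count the minimum state changes it requires (Fitch parsimony):
Char. 1: 1; Char. 2: 1; Char. 3: 2.
Total tree length = 4.

4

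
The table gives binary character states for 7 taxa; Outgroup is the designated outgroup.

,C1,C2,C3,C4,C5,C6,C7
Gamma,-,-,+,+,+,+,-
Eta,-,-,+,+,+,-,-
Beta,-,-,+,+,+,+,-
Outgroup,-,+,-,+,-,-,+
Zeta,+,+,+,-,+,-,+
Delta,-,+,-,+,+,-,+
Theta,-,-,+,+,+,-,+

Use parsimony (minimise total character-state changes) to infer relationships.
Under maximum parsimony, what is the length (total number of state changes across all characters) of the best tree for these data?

Character polarity is set by the outgroup: the derived state is whichever differs from the outgroup's state, so for C2, C4, C7 the derived state is '-', and for the remaining characters it is '+'.
C1: derived state '+' in Zeta only — an autapomorphy, so it tells us nothing about relationships among taxa.
Only Beta, Eta, Gamma, and Theta show the derived state '-' for C2, supporting them as a clade.
Only Beta, Eta, Gamma, Theta, and Zeta show the derived state '+' for C3, supporting them as a clade.
C4: derived state '-' in Zeta only — an autapomorphy, so it tells us nothing about relationships among taxa.
C5 (derived state '+') is shared by all ingroup taxa — unites the whole ingroup.
C6: derived state '+' in Beta and Gamma only — synapomorphy for {Beta, Gamma}.
C7: derived state '-' in Beta, Eta, and Gamma only — synapomorphy for {Beta, Eta, Gamma}.
Most parsimonious ingroup topology: (Delta,(Zeta,(((Gamma,Beta),Eta),Theta))).
Changes per character on this tree: C1: 1; C2: 1; C3: 1; C4: 1; C5: 1; C6: 1; C7: 1.
Total = 7.

7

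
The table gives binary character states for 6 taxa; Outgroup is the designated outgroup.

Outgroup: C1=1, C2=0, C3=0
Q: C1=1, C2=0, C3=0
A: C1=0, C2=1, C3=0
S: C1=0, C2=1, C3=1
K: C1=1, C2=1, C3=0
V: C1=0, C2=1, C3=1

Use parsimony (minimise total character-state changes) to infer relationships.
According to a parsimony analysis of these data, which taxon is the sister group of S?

V

Character polarity is set by the outgroup: the derived state is whichever differs from the outgroup's state, so for C1 the derived state is '0', and for the remaining characters it is '1'.
C1: derived state '0' in A, S, and V only — synapomorphy for {A, S, V}.
C2 (derived state '1') is shared by A, K, S, and V — a synapomorphy uniting that clade.
C3 (derived state '1') is shared by S and V — a synapomorphy uniting that clade.
Most parsimonious ingroup topology: (Q,((A,(S,V)),K)).
S and V form a cherry on this tree, so they are sister taxa.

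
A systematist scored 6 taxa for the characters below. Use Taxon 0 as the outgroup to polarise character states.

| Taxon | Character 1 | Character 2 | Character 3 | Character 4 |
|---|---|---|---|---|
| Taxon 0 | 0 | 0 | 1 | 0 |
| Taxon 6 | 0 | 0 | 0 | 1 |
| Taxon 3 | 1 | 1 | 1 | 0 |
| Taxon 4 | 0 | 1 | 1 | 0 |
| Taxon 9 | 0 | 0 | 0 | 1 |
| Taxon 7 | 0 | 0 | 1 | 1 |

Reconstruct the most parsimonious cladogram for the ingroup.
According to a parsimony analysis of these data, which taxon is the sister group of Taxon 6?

Taxon 9

Character polarity is set by the outgroup: the derived state is whichever differs from the outgroup's state, so for Character 3 the derived state is '0', and for the remaining characters it is '1'.
Character 1 (derived state '1') is unique to Taxon 3 (autapomorphy; uninformative for grouping).
Character 2: derived state '1' in Taxon 3 and Taxon 4 only — synapomorphy for {Taxon 3, Taxon 4}.
Only Taxon 6 and Taxon 9 show the derived state '0' for Character 3, supporting them as a clade.
Character 4: derived state '1' in Taxon 6, Taxon 7, and Taxon 9 only — synapomorphy for {Taxon 6, Taxon 7, Taxon 9}.
Most parsimonious ingroup topology: (((Taxon 6,Taxon 9),Taxon 7),(Taxon 3,Taxon 4)).
Taxon 6 and Taxon 9 form a cherry on this tree, so they are sister taxa.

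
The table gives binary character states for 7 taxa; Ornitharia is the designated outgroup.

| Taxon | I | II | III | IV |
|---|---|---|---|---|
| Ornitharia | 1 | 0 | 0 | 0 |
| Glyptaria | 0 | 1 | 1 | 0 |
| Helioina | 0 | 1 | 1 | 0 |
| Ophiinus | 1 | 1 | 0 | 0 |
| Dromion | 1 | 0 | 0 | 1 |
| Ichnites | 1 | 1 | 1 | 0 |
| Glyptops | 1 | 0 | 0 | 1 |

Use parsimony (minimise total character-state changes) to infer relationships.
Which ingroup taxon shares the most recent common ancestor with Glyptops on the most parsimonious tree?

Dromion

Character polarity is set by the outgroup: the derived state is whichever differs from the outgroup's state, so for I the derived state is '0', and for the remaining characters it is '1'.
I: derived state '0' in Glyptaria and Helioina only — synapomorphy for {Glyptaria, Helioina}.
II (derived state '1') is shared by Glyptaria, Helioina, Ichnites, and Ophiinus — a synapomorphy uniting that clade.
Only Glyptaria, Helioina, and Ichnites show the derived state '1' for III, supporting them as a clade.
IV (derived state '1') is shared by Dromion and Glyptops — a synapomorphy uniting that clade.
Most parsimonious ingroup topology: ((((Glyptaria,Helioina),Ichnites),Ophiinus),(Dromion,Glyptops)).
Glyptops and Dromion form a cherry on this tree, so they are sister taxa.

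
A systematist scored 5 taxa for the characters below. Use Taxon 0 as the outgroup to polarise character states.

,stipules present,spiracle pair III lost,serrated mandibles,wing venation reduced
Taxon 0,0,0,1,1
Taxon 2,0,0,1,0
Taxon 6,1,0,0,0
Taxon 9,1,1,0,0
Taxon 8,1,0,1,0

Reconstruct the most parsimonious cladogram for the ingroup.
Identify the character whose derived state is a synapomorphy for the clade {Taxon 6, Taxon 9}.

serrated mandibles

Character polarity is set by the outgroup: the derived state is whichever differs from the outgroup's state, so for serrated mandibles, wing venation reduced the derived state is '0', and for the remaining characters it is '1'.
stipules present (derived state '1') is shared by Taxon 6, Taxon 8, and Taxon 9 — a synapomorphy uniting that clade.
spiracle pair III lost (derived state '1') is unique to Taxon 9 (autapomorphy; uninformative for grouping).
serrated mandibles: derived state '0' in Taxon 6 and Taxon 9 only — synapomorphy for {Taxon 6, Taxon 9}.
wing venation reduced (derived state '0') is shared by all ingroup taxa — unites the whole ingroup.
Most parsimonious ingroup topology: (Taxon 2,((Taxon 6,Taxon 9),Taxon 8)).
The clade {Taxon 6, Taxon 9} is supported by serrated mandibles: its derived state '0' occurs in exactly those taxa and in no other taxon (including the outgroup).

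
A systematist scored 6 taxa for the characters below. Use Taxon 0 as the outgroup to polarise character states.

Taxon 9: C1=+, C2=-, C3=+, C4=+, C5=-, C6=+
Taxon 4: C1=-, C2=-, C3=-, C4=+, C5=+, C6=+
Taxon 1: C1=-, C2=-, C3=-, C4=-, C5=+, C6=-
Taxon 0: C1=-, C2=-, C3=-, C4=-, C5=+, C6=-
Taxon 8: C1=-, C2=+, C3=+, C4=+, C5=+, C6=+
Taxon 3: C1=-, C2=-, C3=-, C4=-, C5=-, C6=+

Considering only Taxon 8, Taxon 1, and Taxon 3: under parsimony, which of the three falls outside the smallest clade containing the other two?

Character polarity is set by the outgroup: the derived state is whichever differs from the outgroup's state, so for C5 the derived state is '-', and for the remaining characters it is '+'.
C1: derived state '+' in Taxon 9 only — an autapomorphy, so it tells us nothing about relationships among taxa.
C2: derived state '+' in Taxon 8 only — an autapomorphy, so it tells us nothing about relationships among taxa.
C3: derived state '+' in Taxon 8 and Taxon 9 only — synapomorphy for {Taxon 8, Taxon 9}.
Only Taxon 4, Taxon 8, and Taxon 9 show the derived state '+' for C4, supporting them as a clade.
C5 groups Taxon 3 and Taxon 9, which is incompatible with the clades supported by the remaining characters; treating it as convergent (homoplasy) costs fewer steps than any alternative tree.
Only Taxon 3, Taxon 4, Taxon 8, and Taxon 9 show the derived state '+' for C6, supporting them as a clade.
Most parsimonious ingroup topology: ((Taxon 3,((Taxon 8,Taxon 9),Taxon 4)),Taxon 1).
Taxon 3 and Taxon 8 share a more recent common ancestor with each other than either does with Taxon 1, so Taxon 1 is the least closely related of the three.

Taxon 1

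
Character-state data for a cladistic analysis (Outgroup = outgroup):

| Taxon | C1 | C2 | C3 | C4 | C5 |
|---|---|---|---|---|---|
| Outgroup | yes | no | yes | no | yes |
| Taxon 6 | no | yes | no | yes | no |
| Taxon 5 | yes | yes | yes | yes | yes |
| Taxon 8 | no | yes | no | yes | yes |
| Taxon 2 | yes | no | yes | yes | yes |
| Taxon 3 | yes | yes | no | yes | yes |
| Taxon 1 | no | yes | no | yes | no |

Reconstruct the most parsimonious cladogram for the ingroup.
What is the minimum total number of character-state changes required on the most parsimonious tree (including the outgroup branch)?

5

Character polarity is set by the outgroup: the derived state is whichever differs from the outgroup's state, so for C1, C3, C5 the derived state is 'no', and for the remaining characters it is 'yes'.
Only Taxon 1, Taxon 6, and Taxon 8 show the derived state 'no' for C1, supporting them as a clade.
C2: derived state 'yes' in Taxon 1, Taxon 3, Taxon 5, Taxon 6, and Taxon 8 only — synapomorphy for {Taxon 1, Taxon 3, Taxon 5, Taxon 6, Taxon 8}.
Only Taxon 1, Taxon 3, Taxon 6, and Taxon 8 show the derived state 'no' for C3, supporting them as a clade.
C4 (derived state 'yes') is shared by all ingroup taxa — unites the whole ingroup.
C5: derived state 'no' in Taxon 1 and Taxon 6 only — synapomorphy for {Taxon 1, Taxon 6}.
Most parsimonious ingroup topology: (((((Taxon 6,Taxon 1),Taxon 8),Taxon 3),Taxon 5),Taxon 2).
Changes per character on this tree: C1: 1; C2: 1; C3: 1; C4: 1; C5: 1.
Total = 5.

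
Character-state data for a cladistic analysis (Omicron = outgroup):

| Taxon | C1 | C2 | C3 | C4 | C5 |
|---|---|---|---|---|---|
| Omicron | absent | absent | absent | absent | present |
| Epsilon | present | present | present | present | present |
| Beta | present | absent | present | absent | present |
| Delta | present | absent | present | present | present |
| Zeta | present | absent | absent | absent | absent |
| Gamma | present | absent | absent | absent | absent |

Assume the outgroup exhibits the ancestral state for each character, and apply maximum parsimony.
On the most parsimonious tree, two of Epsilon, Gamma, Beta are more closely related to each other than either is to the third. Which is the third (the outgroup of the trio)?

Gamma

Character polarity is set by the outgroup: the derived state is whichever differs from the outgroup's state, so for C5 the derived state is 'absent', and for the remaining characters it is 'present'.
All ingroup taxa share the derived state 'present' for C1; it defines the ingroup but does not resolve relationships within it.
C2 (derived state 'present') is unique to Epsilon (autapomorphy; uninformative for grouping).
C3: derived state 'present' in Beta, Delta, and Epsilon only — synapomorphy for {Beta, Delta, Epsilon}.
C4 (derived state 'present') is shared by Delta and Epsilon — a synapomorphy uniting that clade.
C5 (derived state 'absent') is shared by Gamma and Zeta — a synapomorphy uniting that clade.
Most parsimonious ingroup topology: (((Epsilon,Delta),Beta),(Zeta,Gamma)).
Beta and Epsilon share a more recent common ancestor with each other than either does with Gamma, so Gamma is the least closely related of the three.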